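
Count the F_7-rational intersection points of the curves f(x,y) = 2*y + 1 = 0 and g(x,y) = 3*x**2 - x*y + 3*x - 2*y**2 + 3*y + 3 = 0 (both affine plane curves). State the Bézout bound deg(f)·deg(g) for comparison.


Common zeros: {(3, 3), (4, 3)}; count = 2; Bézout bound = 2.

deg(f) = 1, deg(g) = 2, so Bézout bound = 2.
Scan x ∈ F_7. For each x, list the y ∈ F_7 with f(x, y) ≡ 0 and those with g(x, y) ≡ 0 (mod 7); the common zeros in that column are the intersection.
  x = 0: f ≡ 0 at y ∈ {3}; g ≡ 0 at y ∈ ∅; common: ∅.
  x = 1: f ≡ 0 at y ∈ {3}; g ≡ 0 at y ∈ ∅; common: ∅.
  x = 2: f ≡ 0 at y ∈ {3}; g ≡ 0 at y ∈ {0, 4}; common: ∅.
  x = 3: f ≡ 0 at y ∈ {3}; g ≡ 0 at y ∈ {3, 4}; common: {3}.
  x = 4: f ≡ 0 at y ∈ {3}; g ≡ 0 at y ∈ {0, 3}; common: {3}.
  x = 5: f ≡ 0 at y ∈ {3}; g ≡ 0 at y ∈ ∅; common: ∅.
  x = 6: f ≡ 0 at y ∈ {3}; g ≡ 0 at y ∈ ∅; common: ∅.
Collecting: common zeros = {(3, 3), (4, 3)}, so the count is 2.
Comparison with the Bézout bound: 2 ≤ 2 = deg(f)·deg(g), as expected for curves with no common component (the bound is attained).


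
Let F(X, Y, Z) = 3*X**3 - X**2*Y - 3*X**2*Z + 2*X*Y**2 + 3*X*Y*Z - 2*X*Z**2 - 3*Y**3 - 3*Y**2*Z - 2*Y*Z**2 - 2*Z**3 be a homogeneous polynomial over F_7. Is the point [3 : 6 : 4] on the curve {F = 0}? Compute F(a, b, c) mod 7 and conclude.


F(3,6,4) ≡ 3 (mod 7); P is NOT on the curve.

Evaluate F(3, 6, 4) term-by-term (mod 7).
  3*X**3 ↦ 3·27·1·1 = 81
  -X**2*Y ↦ -1·9·6·1 = -54
  -3*X**2*Z ↦ -3·9·1·4 = -108
  2*X*Y**2 ↦ 2·3·36·1 = 216
  3*X*Y*Z ↦ 3·3·6·4 = 216
  -2*X*Z**2 ↦ -2·3·1·16 = -96
  -3*Y**3 ↦ -3·1·216·1 = -648
  -3*Y**2*Z ↦ -3·1·36·4 = -432
  -2*Y*Z**2 ↦ -2·1·6·16 = -192
  -2*Z**3 ↦ -2·1·1·64 = -128
Sum: F(3, 6, 4) = (81) + (-54) + (-108) + (216) + (216) + (-96) + (-648) + (-432) + (-192) + (-128) = -1145.
Reducing mod 7: -1145 ≡ 3 (mod 7).
Since F(a, b, c) ≡ 3 ≠ 0 (mod 7), P does NOT lie on the curve.


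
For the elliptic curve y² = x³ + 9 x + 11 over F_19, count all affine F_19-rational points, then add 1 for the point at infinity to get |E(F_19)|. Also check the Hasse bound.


Affine points = {(0, 7), (0, 12), (4, 4), (4, 15), (8, 5), (8, 14), (9, 2), (9, 17), (11, 4), (11, 15), (12, 2), (12, 17), (13, 8), (13, 11), (15, 5), (15, 14), (17, 2), (17, 17), (18, 1), (18, 18)}; affine count = 20; |E(F_19)| = 21.

Discriminant check: Δ ∝ 4a³ + 27b² = 4·9³ + 27·11² = 4·729 + 27·121 ≡ 8 (mod 19). Nonzero ⇒ E is nonsingular.
For each x ∈ F_19, compute rhs = x³ + 9·x + 11 mod 19, then count y ∈ F_19 with y² ≡ rhs.
  x = 0: rhs = 11, matching y values: 7, 12 (2 points).
  x = 1: rhs = 2, matching y values: none (0 points).
  x = 2: rhs = 18, matching y values: none (0 points).
  x = 3: rhs = 8, matching y values: none (0 points).
  x = 4: rhs = 16, matching y values: 4, 15 (2 points).
  x = 5: rhs = 10, matching y values: none (0 points).
  x = 6: rhs = 15, matching y values: none (0 points).
  x = 7: rhs = 18, matching y values: none (0 points).
  x = 8: rhs = 6, matching y values: 5, 14 (2 points).
  x = 9: rhs = 4, matching y values: 2, 17 (2 points).
  x = 10: rhs = 18, matching y values: none (0 points).
  x = 11: rhs = 16, matching y values: 4, 15 (2 points).
  x = 12: rhs = 4, matching y values: 2, 17 (2 points).
  x = 13: rhs = 7, matching y values: 8, 11 (2 points).
  x = 14: rhs = 12, matching y values: none (0 points).
  x = 15: rhs = 6, matching y values: 5, 14 (2 points).
  x = 16: rhs = 14, matching y values: none (0 points).
  x = 17: rhs = 4, matching y values: 2, 17 (2 points).
  x = 18: rhs = 1, matching y values: 1, 18 (2 points).
Total affine count: 20.
Full point count |E(F_19)| = 20 + 1 = 21.
Hasse bound: |21 − (19+1)| = |1| = 1 ≤ 2√19 ≈ 8.7178 ✓.


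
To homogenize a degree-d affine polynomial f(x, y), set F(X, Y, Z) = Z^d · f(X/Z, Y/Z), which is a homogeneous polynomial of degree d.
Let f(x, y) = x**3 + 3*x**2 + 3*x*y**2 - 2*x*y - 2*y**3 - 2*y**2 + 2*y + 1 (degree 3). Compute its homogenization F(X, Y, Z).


F(X, Y, Z) = X**3 + 3*X**2*Z + 3*X*Y**2 - 2*X*Y*Z - 2*Y**3 - 2*Y**2*Z + 2*Y*Z**2 + Z**3

deg(f) = 3.
Substitute x = X/Z, y = Y/Z into f, then multiply by Z^3.
  monomial 1·x^3·y^0 ↦ 1·X^3·Y^0·Z^0.
  monomial 3·x^2·y^0 ↦ 3·X^2·Y^0·Z^1.
  monomial 3·x^1·y^2 ↦ 3·X^1·Y^2·Z^0.
  monomial -2·x^1·y^1 ↦ -2·X^1·Y^1·Z^1.
  monomial -2·x^0·y^3 ↦ -2·X^0·Y^3·Z^0.
  monomial -2·x^0·y^2 ↦ -2·X^0·Y^2·Z^1.
  monomial 2·x^0·y^1 ↦ 2·X^0·Y^1·Z^2.
  monomial 1·x^0·y^0 ↦ 1·X^0·Y^0·Z^3.
Collecting: F(X, Y, Z) = X**3 + 3*X**2*Z + 3*X*Y**2 - 2*X*Y*Z - 2*Y**3 - 2*Y**2*Z + 2*Y*Z**2 + Z**3.


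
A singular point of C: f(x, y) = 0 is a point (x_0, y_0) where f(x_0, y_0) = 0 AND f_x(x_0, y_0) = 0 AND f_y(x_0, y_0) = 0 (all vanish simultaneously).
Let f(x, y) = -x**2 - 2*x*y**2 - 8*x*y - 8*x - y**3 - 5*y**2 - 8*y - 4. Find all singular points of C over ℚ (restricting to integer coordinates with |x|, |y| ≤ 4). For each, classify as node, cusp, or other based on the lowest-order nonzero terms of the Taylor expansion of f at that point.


Singular points: {(0, -2)}; classification: node.

Compute partial derivatives:
  f_x = -2*x - 2*y**2 - 8*y - 8.
  f_y = -4*x*y - 8*x - 3*y**2 - 10*y - 8.
Scan x_0 ∈ {−4, ..., 4}. For each x_0, f_y(x_0, y) is a polynomial in y; find its integer roots y ∈ {−4, ..., 4}, then test f_x and f at those candidates.
  x = -4: f_y(-4, y) = -3*y**2 + 6*y + 24; vanishes at y ∈ {-2, 4}. (-4, -2): f_x = 8 ≠ 0; (-4, 4): f_x = -64 ≠ 0.
  x = -3: f_y(-3, y) = -3*y**2 + 2*y + 16; vanishes at y ∈ {-2}. (-3, -2): f_x = 6 ≠ 0.
  x = -2: f_y(-2, y) = -3*y**2 - 2*y + 8; vanishes at y ∈ {-2}. (-2, -2): f_x = 4 ≠ 0.
  x = -1: f_y(-1, y) = -3*y**2 - 6*y; vanishes at y ∈ {-2, 0}. (-1, -2): f_x = 2 ≠ 0; (-1, 0): f_x = -6 ≠ 0.
  x = 0: f_y(0, y) = -3*y**2 - 10*y - 8; vanishes at y ∈ {-2}. (0, -2): f_x = 0, f = 0 — SINGULAR.
  x = 1: f_y(1, y) = -3*y**2 - 14*y - 16; vanishes at y ∈ {-2}. (1, -2): f_x = -2 ≠ 0.
  x = 2: f_y(2, y) = -3*y**2 - 18*y - 24; vanishes at y ∈ {-4, -2}. (2, -4): f_x = -12 ≠ 0; (2, -2): f_x = -4 ≠ 0.
  x = 3: f_y(3, y) = -3*y**2 - 22*y - 32; vanishes at y ∈ {-2}. (3, -2): f_x = -6 ≠ 0.
  x = 4: f_y(4, y) = -3*y**2 - 26*y - 40; vanishes at y ∈ {-2}. (4, -2): f_x = -8 ≠ 0.
Only singular point on the grid: (0, -2).
Classify: substitute x = 0 + u, y = -2 + v and expand: f = -u**2 - 2*u*v**2 - v**3 + v**2.
No constant or linear terms (consistent with a singular point). Quadratic part: -u**2 + v**2. Cubic part: -2*u*v**2 - v**3.
The quadratic part v**2 - u**2 = (v − u)(v + u) splits into two distinct linear factors, so there are two distinct tangent lines y − -2 = ±(x − 0) — this is a node (ordinary double point).
Classification: node.


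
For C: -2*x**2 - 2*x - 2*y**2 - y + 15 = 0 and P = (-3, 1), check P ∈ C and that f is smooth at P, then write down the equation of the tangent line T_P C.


Tangent line at P: 10*x - 5*y + 35 = 0.

Step 1: f(-3, 1) = 0, so P lies on C.
Step 2: partial derivatives
  f_x(x, y) = -4*x - 2, f_y(x, y) = -4*y - 1.
  f_x(P) = 10, f_y(P) = -5 (gradient nonzero, so P is smooth).
Step 3: tangent line at P: 10·(x − -3) + -5·(y − 1) = 0.
Expanding: 10*x - 5*y + 35 = 0.


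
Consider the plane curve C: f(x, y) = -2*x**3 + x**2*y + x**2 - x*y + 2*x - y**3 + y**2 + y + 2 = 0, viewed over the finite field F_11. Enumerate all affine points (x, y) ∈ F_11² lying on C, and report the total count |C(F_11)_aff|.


Affine F_11-points: {(0, 2), (2, 9), (3, 8), (7, 2), (7, 5), (9, 8), (10, 4)}; count = 7.

For each of the 121 pairs (x, y) ∈ F_11², evaluate f(x, y) mod 11. Record the zeros.
  x = 0: [0↦2, 1↦3, 2↦0, 3↦9, 4↦2, 5↦6, 6↦4, 7↦1, 8↦2, 9↦1, 10↦3]  zeros at y ∈ {2}
  x = 1: [0↦3, 1↦4, 2↦1, 3↦10, 4↦3, 5↦7, 6↦5, 7↦2, 8↦3, 9↦2, 10↦4]  zeros at y ∈ ∅
  x = 2: [0↦5, 1↦8, 2↦7, 3↦7, 4↦2, 5↦8, 6↦8, 7↦7, 8↦10, 9↦0, 10↦4]  zeros at y ∈ {9}
  x = 3: [0↦7, 1↦3, 2↦6, 3↦10, 4↦9, 5↦8, 6↦1, 7↦4, 8↦0, 9↦5, 10↦2]  zeros at y ∈ {8}
  x = 4: [0↦8, 1↦10, 2↦8, 3↦7, 4↦1, 5↦6, 6↦5, 7↦3, 8↦5, 9↦5, 10↦8]  zeros at y ∈ ∅
  x = 5: [0↦7, 1↦6, 2↦1, 3↦8, 4↦10, 5↦1, 6↦8, 7↦3, 8↦2, 9↦10, 10↦10]  zeros at y ∈ ∅
  x = 6: [0↦3, 1↦1, 2↦6, 3↦1, 4↦2, 5↦3, 6↦9, 7↦3, 8↦1, 9↦8, 10↦7]  zeros at y ∈ ∅
  x = 7: [0↦6, 1↦5, 2↦0, 3↦7, 4↦9, 5↦0, 6↦7, 7↦2, 8↦1, 9↦9, 10↦9]  zeros at y ∈ {2, 5}
  x = 8: [0↦4, 1↦6, 2↦4, 3↦3, 4↦8, 5↦2, 6↦1, 7↦10, 8↦1, 9↦1, 10↦4]  zeros at y ∈ ∅
  x = 9: [0↦7, 1↦3, 2↦6, 3↦10, 4↦9, 5↦8, 6↦1, 7↦4, 8↦0, 9↦5, 10↦2]  zeros at y ∈ {8}
  x = 10: [0↦3, 1↦6, 2↦5, 3↦5, 4↦0, 5↦6, 6↦6, 7↦5, 8↦8, 9↦9, 10↦2]  zeros at y ∈ {4}
Collecting zeros: affine points = {(0, 2), (2, 9), (3, 8), (7, 2), (7, 5), (9, 8), (10, 4)}.
Total count |C(F_11)_aff| = 7.


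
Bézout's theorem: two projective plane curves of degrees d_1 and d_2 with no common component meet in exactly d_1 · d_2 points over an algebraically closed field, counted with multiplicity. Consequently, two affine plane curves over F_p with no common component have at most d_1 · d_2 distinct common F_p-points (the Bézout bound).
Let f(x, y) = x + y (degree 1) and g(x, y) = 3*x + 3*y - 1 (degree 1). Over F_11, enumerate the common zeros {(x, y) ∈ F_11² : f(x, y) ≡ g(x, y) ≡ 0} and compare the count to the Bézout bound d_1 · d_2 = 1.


Common zeros: ∅; count = 0; Bézout bound = 1.

deg(f) = 1, deg(g) = 1, so Bézout bound = 1.
Scan x ∈ F_11. For each x, list the y ∈ F_11 with f(x, y) ≡ 0 and those with g(x, y) ≡ 0 (mod 11); the common zeros in that column are the intersection.
  x = 0: f ≡ 0 at y ∈ {0}; g ≡ 0 at y ∈ {4}; common: ∅.
  x = 1: f ≡ 0 at y ∈ {10}; g ≡ 0 at y ∈ {3}; common: ∅.
  x = 2: f ≡ 0 at y ∈ {9}; g ≡ 0 at y ∈ {2}; common: ∅.
  x = 3: f ≡ 0 at y ∈ {8}; g ≡ 0 at y ∈ {1}; common: ∅.
  x = 4: f ≡ 0 at y ∈ {7}; g ≡ 0 at y ∈ {0}; common: ∅.
  x = 5: f ≡ 0 at y ∈ {6}; g ≡ 0 at y ∈ {10}; common: ∅.
  x = 6: f ≡ 0 at y ∈ {5}; g ≡ 0 at y ∈ {9}; common: ∅.
  x = 7: f ≡ 0 at y ∈ {4}; g ≡ 0 at y ∈ {8}; common: ∅.
  x = 8: f ≡ 0 at y ∈ {3}; g ≡ 0 at y ∈ {7}; common: ∅.
  x = 9: f ≡ 0 at y ∈ {2}; g ≡ 0 at y ∈ {6}; common: ∅.
  x = 10: f ≡ 0 at y ∈ {1}; g ≡ 0 at y ∈ {5}; common: ∅.
Collecting: common zeros = ∅, so the count is 0.
Comparison with the Bézout bound: 0 ≤ 1 = deg(f)·deg(g), as expected for curves with no common component (the affine F_11-count falls short of the bound because intersections may lie at infinity, over extension fields, or carry multiplicity).


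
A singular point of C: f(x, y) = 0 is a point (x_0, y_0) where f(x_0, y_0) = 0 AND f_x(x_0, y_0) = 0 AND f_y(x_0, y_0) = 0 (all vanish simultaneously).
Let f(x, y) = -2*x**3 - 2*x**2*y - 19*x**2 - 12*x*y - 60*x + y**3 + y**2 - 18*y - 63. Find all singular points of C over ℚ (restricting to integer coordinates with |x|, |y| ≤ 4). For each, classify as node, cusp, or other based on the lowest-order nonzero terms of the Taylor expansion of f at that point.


Singular points: {(-3, 0)}; classification: node.

Compute partial derivatives:
  f_x = -6*x**2 - 4*x*y - 38*x - 12*y - 60.
  f_y = -2*x**2 - 12*x + 3*y**2 + 2*y - 18.
Scan x_0 ∈ {−4, ..., 4}. For each x_0, f_y(x_0, y) is a polynomial in y; find its integer roots y ∈ {−4, ..., 4}, then test f_x and f at those candidates.
  x = -4: f_y(-4, y) = 3*y**2 + 2*y - 2; no integer root y with |y| ≤ 4.
  x = -3: f_y(-3, y) = 3*y**2 + 2*y; vanishes at y ∈ {0}. (-3, 0): f_x = 0, f = 0 — SINGULAR.
  x = -2: f_y(-2, y) = 3*y**2 + 2*y - 2; no integer root y with |y| ≤ 4.
  x = -1: f_y(-1, y) = 3*y**2 + 2*y - 8; vanishes at y ∈ {-2}. (-1, -2): f_x = -12 ≠ 0.
  x = 0: f_y(0, y) = 3*y**2 + 2*y - 18; no integer root y with |y| ≤ 4.
  x = 1: f_y(1, y) = 3*y**2 + 2*y - 32; no integer root y with |y| ≤ 4.
  x = 2: f_y(2, y) = 3*y**2 + 2*y - 50; no integer root y with |y| ≤ 4.
  x = 3: f_y(3, y) = 3*y**2 + 2*y - 72; no integer root y with |y| ≤ 4.
  x = 4: f_y(4, y) = 3*y**2 + 2*y - 98; no integer root y with |y| ≤ 4.
Only singular point on the grid: (-3, 0).
Classify: substitute x = -3 + u, y = 0 + v and expand: f = -2*u**3 - 2*u**2*v - u**2 + v**3 + v**2.
No constant or linear terms (consistent with a singular point). Quadratic part: -u**2 + v**2. Cubic part: -2*u**3 - 2*u**2*v + v**3.
The quadratic part v**2 - u**2 = (v − u)(v + u) splits into two distinct linear factors, so there are two distinct tangent lines y − 0 = ±(x − -3) — this is a node (ordinary double point).
Classification: node.


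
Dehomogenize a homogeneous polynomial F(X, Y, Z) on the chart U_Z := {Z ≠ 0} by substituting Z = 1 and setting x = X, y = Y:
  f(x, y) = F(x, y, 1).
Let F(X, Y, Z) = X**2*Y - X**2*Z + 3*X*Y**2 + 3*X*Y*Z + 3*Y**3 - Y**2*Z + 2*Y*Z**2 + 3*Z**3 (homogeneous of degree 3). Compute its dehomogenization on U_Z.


f(x, y) = x**2*y - x**2 + 3*x*y**2 + 3*x*y + 3*y**3 - y**2 + 2*y + 3

On U_Z we set Z = 1. Each monomial c·X^i·Y^j·Z^k in F becomes c·x^i·y^j·1^k = c·x^i·y^j.
Substituting Z = 1: F(X, Y, 1) = x**2*y - x**2 + 3*x*y**2 + 3*x*y + 3*y**3 - y**2 + 2*y + 3.
Note: deg(f) ≤ deg(F) = 3; strict inequality happens when F is divisible by Z (lost terms).


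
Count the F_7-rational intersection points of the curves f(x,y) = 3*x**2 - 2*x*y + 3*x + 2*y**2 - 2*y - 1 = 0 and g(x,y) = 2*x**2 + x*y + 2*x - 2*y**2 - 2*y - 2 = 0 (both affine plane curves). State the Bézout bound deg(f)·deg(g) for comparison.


Common zeros: ∅; count = 0; Bézout bound = 4.

deg(f) = 2, deg(g) = 2, so Bézout bound = 4.
Scan x ∈ F_7. For each x, list the y ∈ F_7 with f(x, y) ≡ 0 and those with g(x, y) ≡ 0 (mod 7); the common zeros in that column are the intersection.
  x = 0: f ≡ 0 at y ∈ ∅; g ≡ 0 at y ∈ {2, 4}; common: ∅.
  x = 1: f ≡ 0 at y ∈ {4, 5}; g ≡ 0 at y ∈ ∅; common: ∅.
  x = 2: f ≡ 0 at y ∈ ∅; g ≡ 0 at y ∈ ∅; common: ∅.
  x = 3: f ≡ 0 at y ∈ {0, 4}; g ≡ 0 at y ∈ {1, 3}; common: ∅.
  x = 4: f ≡ 0 at y ∈ ∅; g ≡ 0 at y ∈ {4}; common: ∅.
  x = 5: f ≡ 0 at y ∈ ∅; g ≡ 0 at y ∈ {2, 3}; common: ∅.
  x = 6: f ≡ 0 at y ∈ {2, 5}; g ≡ 0 at y ∈ {1}; common: ∅.
Collecting: common zeros = ∅, so the count is 0.
Comparison with the Bézout bound: 0 ≤ 4 = deg(f)·deg(g), as expected for curves with no common component (the affine F_7-count falls short of the bound because intersections may lie at infinity, over extension fields, or carry multiplicity).


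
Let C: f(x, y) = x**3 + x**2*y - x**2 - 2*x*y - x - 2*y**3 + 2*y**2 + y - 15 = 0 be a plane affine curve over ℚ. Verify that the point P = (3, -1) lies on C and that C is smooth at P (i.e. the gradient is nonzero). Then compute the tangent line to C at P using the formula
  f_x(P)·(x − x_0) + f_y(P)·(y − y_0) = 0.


Tangent line at P: 16*x - 6*y - 54 = 0.

Step 1: f(3, -1) = 0, so P lies on C.
Step 2: partial derivatives
  f_x(x, y) = 3*x**2 + 2*x*y - 2*x - 2*y - 1, f_y(x, y) = x**2 - 2*x - 6*y**2 + 4*y + 1.
  f_x(P) = 16, f_y(P) = -6 (gradient nonzero, so P is smooth).
Step 3: tangent line at P: 16·(x − 3) + -6·(y − -1) = 0.
Expanding: 16*x - 6*y - 54 = 0.


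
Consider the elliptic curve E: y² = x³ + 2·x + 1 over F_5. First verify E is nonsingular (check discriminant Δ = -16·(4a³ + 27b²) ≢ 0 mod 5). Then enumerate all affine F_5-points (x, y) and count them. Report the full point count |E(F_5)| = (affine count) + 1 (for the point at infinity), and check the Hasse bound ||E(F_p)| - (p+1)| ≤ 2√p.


Affine points = {(0, 1), (0, 4), (1, 2), (1, 3), (3, 2), (3, 3)}; affine count = 6; |E(F_5)| = 7.

Discriminant check: Δ ∝ 4a³ + 27b² = 4·2³ + 27·1² = 4·8 + 27·1 ≡ 4 (mod 5). Nonzero ⇒ E is nonsingular.
For each x ∈ F_5, compute rhs = x³ + 2·x + 1 mod 5, then count y ∈ F_5 with y² ≡ rhs.
  x = 0: rhs = 1, matching y values: 1, 4 (2 points).
  x = 1: rhs = 4, matching y values: 2, 3 (2 points).
  x = 2: rhs = 3, matching y values: none (0 points).
  x = 3: rhs = 4, matching y values: 2, 3 (2 points).
  x = 4: rhs = 3, matching y values: none (0 points).
Total affine count: 6.
Full point count |E(F_5)| = 6 + 1 = 7.
Hasse bound: |7 − (5+1)| = |1| = 1 ≤ 2√5 ≈ 4.4721 ✓.


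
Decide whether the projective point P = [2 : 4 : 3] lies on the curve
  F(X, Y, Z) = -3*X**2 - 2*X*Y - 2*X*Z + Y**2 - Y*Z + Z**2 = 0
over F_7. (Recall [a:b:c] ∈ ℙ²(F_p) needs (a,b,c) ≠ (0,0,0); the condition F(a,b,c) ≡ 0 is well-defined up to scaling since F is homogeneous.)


F(2,4,3) ≡ 1 (mod 7); P is NOT on the curve.

Evaluate F(2, 4, 3) term-by-term (mod 7).
  -3*X**2 ↦ -3·4·1·1 = -12
  -2*X*Y ↦ -2·2·4·1 = -16
  -2*X*Z ↦ -2·2·1·3 = -12
  Y**2 ↦ 1·1·16·1 = 16
  -Y*Z ↦ -1·1·4·3 = -12
  Z**2 ↦ 1·1·1·9 = 9
Sum: F(2, 4, 3) = (-12) + (-16) + (-12) + (16) + (-12) + (9) = -27.
Reducing mod 7: -27 ≡ 1 (mod 7).
Since F(a, b, c) ≡ 1 ≠ 0 (mod 7), P does NOT lie on the curve.


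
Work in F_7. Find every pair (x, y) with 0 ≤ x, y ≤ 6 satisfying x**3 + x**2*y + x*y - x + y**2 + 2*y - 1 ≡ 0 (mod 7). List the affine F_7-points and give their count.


Affine F_7-points: {(0, 2), (0, 3), (2, 1), (2, 5), (5, 0), (5, 3), (6, 2), (6, 3)}; count = 8.

For each of the 49 pairs (x, y) ∈ F_7², evaluate f(x, y) mod 7. Record the zeros.
  x = 0: [0↦6, 1↦2, 2↦0, 3↦0, 4↦2, 5↦6, 6↦5]  zeros at y ∈ {2, 3}
  x = 1: [0↦6, 1↦4, 2↦4, 3↦6, 4↦3, 5↦2, 6↦3]  zeros at y ∈ ∅
  x = 2: [0↦5, 1↦0, 2↦4, 3↦3, 4↦4, 5↦0, 6↦5]  zeros at y ∈ {1, 5}
  x = 3: [0↦2, 1↦3, 2↦6, 3↦4, 4↦4, 5↦6, 6↦3]  zeros at y ∈ ∅
  x = 4: [0↦3, 1↦5, 2↦2, 3↦1, 4↦2, 5↦5, 6↦3]  zeros at y ∈ ∅
  x = 5: [0↦0, 1↦5, 2↦5, 3↦0, 4↦4, 5↦3, 6↦4]  zeros at y ∈ {0, 3}
  x = 6: [0↦6, 1↦2, 2↦0, 3↦0, 4↦2, 5↦6, 6↦5]  zeros at y ∈ {2, 3}
Collecting zeros: affine points = {(0, 2), (0, 3), (2, 1), (2, 5), (5, 0), (5, 3), (6, 2), (6, 3)}.
Total count |C(F_7)_aff| = 8.


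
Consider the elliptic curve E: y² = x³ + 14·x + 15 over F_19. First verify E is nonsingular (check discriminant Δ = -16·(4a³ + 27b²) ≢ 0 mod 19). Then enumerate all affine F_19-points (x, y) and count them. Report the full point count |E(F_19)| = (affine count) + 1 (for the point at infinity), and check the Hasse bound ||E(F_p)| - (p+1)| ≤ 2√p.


Affine points = {(1, 7), (1, 12), (5, 1), (5, 18), (6, 7), (6, 12), (7, 0), (12, 7), (12, 12), (13, 0), (15, 3), (15, 16), (17, 6), (17, 13), (18, 0)}; affine count = 15; |E(F_19)| = 16.

Discriminant check: Δ ∝ 4a³ + 27b² = 4·14³ + 27·15² = 4·2744 + 27·225 ≡ 8 (mod 19). Nonzero ⇒ E is nonsingular.
For each x ∈ F_19, compute rhs = x³ + 14·x + 15 mod 19, then count y ∈ F_19 with y² ≡ rhs.
  x = 0: rhs = 15, matching y values: none (0 points).
  x = 1: rhs = 11, matching y values: 7, 12 (2 points).
  x = 2: rhs = 13, matching y values: none (0 points).
  x = 3: rhs = 8, matching y values: none (0 points).
  x = 4: rhs = 2, matching y values: none (0 points).
  x = 5: rhs = 1, matching y values: 1, 18 (2 points).
  x = 6: rhs = 11, matching y values: 7, 12 (2 points).
  x = 7: rhs = 0, matching y values: 0 (1 points).
  x = 8: rhs = 12, matching y values: none (0 points).
  x = 9: rhs = 15, matching y values: none (0 points).
  x = 10: rhs = 15, matching y values: none (0 points).
  x = 11: rhs = 18, matching y values: none (0 points).
  x = 12: rhs = 11, matching y values: 7, 12 (2 points).
  x = 13: rhs = 0, matching y values: 0 (1 points).
  x = 14: rhs = 10, matching y values: none (0 points).
  x = 15: rhs = 9, matching y values: 3, 16 (2 points).
  x = 16: rhs = 3, matching y values: none (0 points).
  x = 17: rhs = 17, matching y values: 6, 13 (2 points).
  x = 18: rhs = 0, matching y values: 0 (1 points).
Total affine count: 15.
Full point count |E(F_19)| = 15 + 1 = 16.
Hasse bound: |16 − (19+1)| = |-4| = 4 ≤ 2√19 ≈ 8.7178 ✓.


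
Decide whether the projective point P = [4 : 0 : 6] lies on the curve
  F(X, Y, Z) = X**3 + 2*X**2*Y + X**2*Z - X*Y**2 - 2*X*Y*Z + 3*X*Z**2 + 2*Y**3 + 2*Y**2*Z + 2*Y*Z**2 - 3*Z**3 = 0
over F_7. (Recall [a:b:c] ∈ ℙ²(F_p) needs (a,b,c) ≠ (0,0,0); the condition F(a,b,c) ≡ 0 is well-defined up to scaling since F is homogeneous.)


F(4,0,6) ≡ 0 (mod 7); P is on the curve.

Evaluate F(4, 0, 6) term-by-term (mod 7).
  X**3 ↦ 1·64·1·1 = 64
  2*X**2*Y ↦ 2·16·0·1 = 0
  X**2*Z ↦ 1·16·1·6 = 96
  -X*Y**2 ↦ -1·4·0·1 = 0
  -2*X*Y*Z ↦ -2·4·0·6 = 0
  3*X*Z**2 ↦ 3·4·1·36 = 432
  2*Y**3 ↦ 2·1·0·1 = 0
  2*Y**2*Z ↦ 2·1·0·6 = 0
  2*Y*Z**2 ↦ 2·1·0·36 = 0
  -3*Z**3 ↦ -3·1·1·216 = -648
Sum: F(4, 0, 6) = (64) + (0) + (96) + (0) + (0) + (432) + (0) + (0) + (0) + (-648) = -56.
Reducing mod 7: -56 ≡ 0 (mod 7).
Since F(a, b, c) ≡ 0 (mod 7), P lies on the curve.


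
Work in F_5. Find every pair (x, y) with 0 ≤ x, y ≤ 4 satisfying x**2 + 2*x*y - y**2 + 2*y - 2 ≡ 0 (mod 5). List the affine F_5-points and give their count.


Affine F_5-points: {(0, 3), (0, 4), (2, 2), (2, 4), (4, 2), (4, 3)}; count = 6.

For each of the 25 pairs (x, y) ∈ F_5², evaluate f(x, y) mod 5. Record the zeros.
  x = 0: [0↦3, 1↦4, 2↦3, 3↦0, 4↦0]  zeros at y ∈ {3, 4}
  x = 1: [0↦4, 1↦2, 2↦3, 3↦2, 4↦4]  zeros at y ∈ ∅
  x = 2: [0↦2, 1↦2, 2↦0, 3↦1, 4↦0]  zeros at y ∈ {2, 4}
  x = 3: [0↦2, 1↦4, 2↦4, 3↦2, 4↦3]  zeros at y ∈ ∅
  x = 4: [0↦4, 1↦3, 2↦0, 3↦0, 4↦3]  zeros at y ∈ {2, 3}
Collecting zeros: affine points = {(0, 3), (0, 4), (2, 2), (2, 4), (4, 2), (4, 3)}.
Total count |C(F_5)_aff| = 6.


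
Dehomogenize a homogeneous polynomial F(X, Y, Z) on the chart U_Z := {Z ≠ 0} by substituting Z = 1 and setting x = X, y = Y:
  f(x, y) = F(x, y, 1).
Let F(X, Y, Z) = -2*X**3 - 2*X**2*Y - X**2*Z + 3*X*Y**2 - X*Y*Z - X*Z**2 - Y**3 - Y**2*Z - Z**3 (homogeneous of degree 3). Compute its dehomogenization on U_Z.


f(x, y) = -2*x**3 - 2*x**2*y - x**2 + 3*x*y**2 - x*y - x - y**3 - y**2 - 1

On U_Z we set Z = 1. Each monomial c·X^i·Y^j·Z^k in F becomes c·x^i·y^j·1^k = c·x^i·y^j.
Substituting Z = 1: F(X, Y, 1) = -2*x**3 - 2*x**2*y - x**2 + 3*x*y**2 - x*y - x - y**3 - y**2 - 1.
Note: deg(f) ≤ deg(F) = 3; strict inequality happens when F is divisible by Z (lost terms).


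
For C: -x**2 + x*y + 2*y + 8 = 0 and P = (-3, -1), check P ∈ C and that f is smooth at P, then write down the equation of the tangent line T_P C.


Tangent line at P: 5*x - y + 14 = 0.

Step 1: f(-3, -1) = 0, so P lies on C.
Step 2: partial derivatives
  f_x(x, y) = -2*x + y, f_y(x, y) = x + 2.
  f_x(P) = 5, f_y(P) = -1 (gradient nonzero, so P is smooth).
Step 3: tangent line at P: 5·(x − -3) + -1·(y − -1) = 0.
Expanding: 5*x - y + 14 = 0.


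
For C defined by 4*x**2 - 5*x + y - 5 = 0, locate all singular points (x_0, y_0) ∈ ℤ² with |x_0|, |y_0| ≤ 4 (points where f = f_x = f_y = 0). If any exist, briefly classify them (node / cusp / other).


No singular points in the scanned grid; C is smooth there.

Compute partial derivatives:
  f_x = 8*x - 5.
  f_y = 1.
f_y = 1 is a nonzero constant, so f_y never vanishes: no point (x, y) can satisfy f = f_x = f_y = 0. In particular no (x, y) ∈ {−4, ..., 4}² is singular; the curve is smooth.


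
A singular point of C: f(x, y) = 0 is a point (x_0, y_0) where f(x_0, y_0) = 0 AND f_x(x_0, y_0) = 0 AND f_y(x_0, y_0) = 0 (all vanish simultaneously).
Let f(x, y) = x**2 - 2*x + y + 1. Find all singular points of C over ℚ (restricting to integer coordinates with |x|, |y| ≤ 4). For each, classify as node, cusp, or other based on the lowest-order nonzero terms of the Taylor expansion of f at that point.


No singular points in the scanned grid; C is smooth there.

Compute partial derivatives:
  f_x = 2*x - 2.
  f_y = 1.
f_y = 1 is a nonzero constant, so f_y never vanishes: no point (x, y) can satisfy f = f_x = f_y = 0. In particular no (x, y) ∈ {−4, ..., 4}² is singular; the curve is smooth.


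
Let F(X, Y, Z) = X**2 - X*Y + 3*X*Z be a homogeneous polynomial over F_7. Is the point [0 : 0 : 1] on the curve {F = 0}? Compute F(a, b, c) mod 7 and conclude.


F(0,0,1) ≡ 0 (mod 7); P is on the curve.

Evaluate F(0, 0, 1) term-by-term (mod 7).
  X**2 ↦ 1·0·1·1 = 0
  -X*Y ↦ -1·0·0·1 = 0
  3*X*Z ↦ 3·0·1·1 = 0
Sum: F(0, 0, 1) = (0) + (0) + (0) = 0.
Reducing mod 7: 0 ≡ 0 (mod 7).
Since F(a, b, c) ≡ 0 (mod 7), P lies on the curve.


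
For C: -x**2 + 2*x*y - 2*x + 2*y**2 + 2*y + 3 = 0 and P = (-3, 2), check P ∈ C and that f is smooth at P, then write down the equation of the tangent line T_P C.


Tangent line at P: 8*x + 4*y + 16 = 0.

Step 1: f(-3, 2) = 0, so P lies on C.
Step 2: partial derivatives
  f_x(x, y) = -2*x + 2*y - 2, f_y(x, y) = 2*x + 4*y + 2.
  f_x(P) = 8, f_y(P) = 4 (gradient nonzero, so P is smooth).
Step 3: tangent line at P: 8·(x − -3) + 4·(y − 2) = 0.
Expanding: 8*x + 4*y + 16 = 0.


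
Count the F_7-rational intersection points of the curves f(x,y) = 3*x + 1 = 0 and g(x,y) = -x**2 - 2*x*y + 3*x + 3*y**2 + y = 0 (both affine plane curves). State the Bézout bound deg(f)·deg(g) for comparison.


Common zeros: ∅; count = 0; Bézout bound = 2.

deg(f) = 1, deg(g) = 2, so Bézout bound = 2.
Scan x ∈ F_7. For each x, list the y ∈ F_7 with f(x, y) ≡ 0 and those with g(x, y) ≡ 0 (mod 7); the common zeros in that column are the intersection.
  x = 0: f ≡ 0 at y ∈ ∅; g ≡ 0 at y ∈ {0, 2}; common: ∅.
  x = 1: f ≡ 0 at y ∈ ∅; g ≡ 0 at y ∈ ∅; common: ∅.
  x = 2: f ≡ 0 at y ∈ {0, 1, 2, 3, 4, 5, 6}; g ≡ 0 at y ∈ ∅; common: ∅.
  x = 3: f ≡ 0 at y ∈ ∅; g ≡ 0 at y ∈ {0, 4}; common: ∅.
  x = 4: f ≡ 0 at y ∈ ∅; g ≡ 0 at y ∈ ∅; common: ∅.
  x = 5: f ≡ 0 at y ∈ ∅; g ≡ 0 at y ∈ ∅; common: ∅.
  x = 6: f ≡ 0 at y ∈ ∅; g ≡ 0 at y ∈ {2, 4}; common: ∅.
Collecting: common zeros = ∅, so the count is 0.
Comparison with the Bézout bound: 0 ≤ 2 = deg(f)·deg(g), as expected for curves with no common component (the affine F_7-count falls short of the bound because intersections may lie at infinity, over extension fields, or carry multiplicity).


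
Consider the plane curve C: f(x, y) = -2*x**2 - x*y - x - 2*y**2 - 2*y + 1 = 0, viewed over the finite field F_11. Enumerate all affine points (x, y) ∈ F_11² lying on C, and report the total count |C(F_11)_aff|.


Affine F_11-points: {(0, 2), (0, 8), (1, 7), (1, 8), (4, 2), (4, 6), (6, 0), (6, 7), (9, 5), (9, 6), (10, 0), (10, 5)}; count = 12.

For each of the 121 pairs (x, y) ∈ F_11², evaluate f(x, y) mod 11. Record the zeros.
  x = 0: [0↦1, 1↦8, 2↦0, 3↦10, 4↦5, 5↦7, 6↦5, 7↦10, 8↦0, 9↦8, 10↦1]  zeros at y ∈ {2, 8}
  x = 1: [0↦9, 1↦4, 2↦6, 3↦4, 4↦9, 5↦10, 6↦7, 7↦0, 8↦0, 9↦7, 10↦10]  zeros at y ∈ {7, 8}
  x = 2: [0↦2, 1↦7, 2↦8, 3↦5, 4↦9, 5↦9, 6↦5, 7↦8, 8↦7, 9↦2, 10↦4]  zeros at y ∈ ∅
  x = 3: [0↦2, 1↦6, 2↦6, 3↦2, 4↦5, 5↦4, 6↦10, 7↦1, 8↦10, 9↦4, 10↦5]  zeros at y ∈ ∅
  x = 4: [0↦9, 1↦1, 2↦0, 3↦6, 4↦8, 5↦6, 6↦0, 7↦1, 8↦9, 9↦2, 10↦2]  zeros at y ∈ {2, 6}
  x = 5: [0↦1, 1↦3, 2↦1, 3↦6, 4↦7, 5↦4, 6↦8, 7↦8, 8↦4, 9↦7, 10↦6]  zeros at y ∈ ∅
  x = 6: [0↦0, 1↦1, 2↦9, 3↦2, 4↦2, 5↦9, 6↦1, 7↦0, 8↦6, 9↦8, 10↦6]  zeros at y ∈ {0, 7}
  x = 7: [0↦6, 1↦6, 2↦2, 3↦5, 4↦4, 5↦10, 6↦1, 7↦10, 8↦4, 9↦5, 10↦2]  zeros at y ∈ ∅
  x = 8: [0↦8, 1↦7, 2↦2, 3↦4, 4↦2, 5↦7, 6↦8, 7↦5, 8↦9, 9↦9, 10↦5]  zeros at y ∈ ∅
  x = 9: [0↦6, 1↦4, 2↦9, 3↦10, 4↦7, 5↦0, 6↦0, 7↦7, 8↦10, 9↦9, 10↦4]  zeros at y ∈ {5, 6}
  x = 10: [0↦0, 1↦8, 2↦1, 3↦1, 4↦8, 5↦0, 6↦10, 7↦5, 8↦7, 9↦5, 10↦10]  zeros at y ∈ {0, 5}
Collecting zeros: affine points = {(0, 2), (0, 8), (1, 7), (1, 8), (4, 2), (4, 6), (6, 0), (6, 7), (9, 5), (9, 6), (10, 0), (10, 5)}.
Total count |C(F_11)_aff| = 12.


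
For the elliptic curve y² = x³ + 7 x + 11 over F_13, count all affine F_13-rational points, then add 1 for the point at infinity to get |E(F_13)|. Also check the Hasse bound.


Affine points = {(4, 5), (4, 8), (6, 3), (6, 10), (7, 0), (9, 6), (9, 7), (12, 4), (12, 9)}; affine count = 9; |E(F_13)| = 10.

Discriminant check: Δ ∝ 4a³ + 27b² = 4·7³ + 27·11² = 4·343 + 27·121 ≡ 11 (mod 13). Nonzero ⇒ E is nonsingular.
For each x ∈ F_13, compute rhs = x³ + 7·x + 11 mod 13, then count y ∈ F_13 with y² ≡ rhs.
  x = 0: rhs = 11, matching y values: none (0 points).
  x = 1: rhs = 6, matching y values: none (0 points).
  x = 2: rhs = 7, matching y values: none (0 points).
  x = 3: rhs = 7, matching y values: none (0 points).
  x = 4: rhs = 12, matching y values: 5, 8 (2 points).
  x = 5: rhs = 2, matching y values: none (0 points).
  x = 6: rhs = 9, matching y values: 3, 10 (2 points).
  x = 7: rhs = 0, matching y values: 0 (1 points).
  x = 8: rhs = 7, matching y values: none (0 points).
  x = 9: rhs = 10, matching y values: 6, 7 (2 points).
  x = 10: rhs = 2, matching y values: none (0 points).
  x = 11: rhs = 2, matching y values: none (0 points).
  x = 12: rhs = 3, matching y values: 4, 9 (2 points).
Total affine count: 9.
Full point count |E(F_13)| = 9 + 1 = 10.
Hasse bound: |10 − (13+1)| = |-4| = 4 ≤ 2√13 ≈ 7.2111 ✓.


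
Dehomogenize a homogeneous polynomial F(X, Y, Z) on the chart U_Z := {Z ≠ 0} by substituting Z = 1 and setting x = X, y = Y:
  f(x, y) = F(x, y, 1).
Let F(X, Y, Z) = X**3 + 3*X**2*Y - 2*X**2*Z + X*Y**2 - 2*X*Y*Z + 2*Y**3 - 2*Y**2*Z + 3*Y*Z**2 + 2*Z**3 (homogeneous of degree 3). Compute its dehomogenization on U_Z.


f(x, y) = x**3 + 3*x**2*y - 2*x**2 + x*y**2 - 2*x*y + 2*y**3 - 2*y**2 + 3*y + 2

On U_Z we set Z = 1. Each monomial c·X^i·Y^j·Z^k in F becomes c·x^i·y^j·1^k = c·x^i·y^j.
Substituting Z = 1: F(X, Y, 1) = x**3 + 3*x**2*y - 2*x**2 + x*y**2 - 2*x*y + 2*y**3 - 2*y**2 + 3*y + 2.
Note: deg(f) ≤ deg(F) = 3; strict inequality happens when F is divisible by Z (lost terms).


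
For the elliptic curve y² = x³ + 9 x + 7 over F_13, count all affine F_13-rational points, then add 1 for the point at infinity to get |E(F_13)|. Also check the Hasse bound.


Affine points = {(1, 2), (1, 11), (3, 3), (3, 10), (4, 4), (4, 9), (6, 2), (6, 11), (7, 6), (7, 7), (12, 6), (12, 7)}; affine count = 12; |E(F_13)| = 13.

Discriminant check: Δ ∝ 4a³ + 27b² = 4·9³ + 27·7² = 4·729 + 27·49 ≡ 1 (mod 13). Nonzero ⇒ E is nonsingular.
For each x ∈ F_13, compute rhs = x³ + 9·x + 7 mod 13, then count y ∈ F_13 with y² ≡ rhs.
  x = 0: rhs = 7, matching y values: none (0 points).
  x = 1: rhs = 4, matching y values: 2, 11 (2 points).
  x = 2: rhs = 7, matching y values: none (0 points).
  x = 3: rhs = 9, matching y values: 3, 10 (2 points).
  x = 4: rhs = 3, matching y values: 4, 9 (2 points).
  x = 5: rhs = 8, matching y values: none (0 points).
  x = 6: rhs = 4, matching y values: 2, 11 (2 points).
  x = 7: rhs = 10, matching y values: 6, 7 (2 points).
  x = 8: rhs = 6, matching y values: none (0 points).
  x = 9: rhs = 11, matching y values: none (0 points).
  x = 10: rhs = 5, matching y values: none (0 points).
  x = 11: rhs = 7, matching y values: none (0 points).
  x = 12: rhs = 10, matching y values: 6, 7 (2 points).
Total affine count: 12.
Full point count |E(F_13)| = 12 + 1 = 13.
Hasse bound: |13 − (13+1)| = |-1| = 1 ≤ 2√13 ≈ 7.2111 ✓.


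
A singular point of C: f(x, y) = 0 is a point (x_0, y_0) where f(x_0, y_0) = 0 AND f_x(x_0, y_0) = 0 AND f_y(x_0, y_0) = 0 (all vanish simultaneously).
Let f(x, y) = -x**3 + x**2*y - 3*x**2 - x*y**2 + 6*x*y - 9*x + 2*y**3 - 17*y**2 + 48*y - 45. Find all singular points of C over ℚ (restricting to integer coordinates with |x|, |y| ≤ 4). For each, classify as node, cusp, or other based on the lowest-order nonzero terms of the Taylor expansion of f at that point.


Singular points: {(0, 3)}; classification: cusp.

Compute partial derivatives:
  f_x = -3*x**2 + 2*x*y - 6*x - y**2 + 6*y - 9.
  f_y = x**2 - 2*x*y + 6*x + 6*y**2 - 34*y + 48.
Scan x_0 ∈ {−4, ..., 4}. For each x_0, f_y(x_0, y) is a polynomial in y; find its integer roots y ∈ {−4, ..., 4}, then test f_x and f at those candidates.
  x = -4: f_y(-4, y) = 6*y**2 - 26*y + 40; no integer root y with |y| ≤ 4.
  x = -3: f_y(-3, y) = 6*y**2 - 28*y + 39; no integer root y with |y| ≤ 4.
  x = -2: f_y(-2, y) = 6*y**2 - 30*y + 40; no integer root y with |y| ≤ 4.
  x = -1: f_y(-1, y) = 6*y**2 - 32*y + 43; no integer root y with |y| ≤ 4.
  x = 0: f_y(0, y) = 6*y**2 - 34*y + 48; vanishes at y ∈ {3}. (0, 3): f_x = 0, f = 0 — SINGULAR.
  x = 1: f_y(1, y) = 6*y**2 - 36*y + 55; no integer root y with |y| ≤ 4.
  x = 2: f_y(2, y) = 6*y**2 - 38*y + 64; no integer root y with |y| ≤ 4.
  x = 3: f_y(3, y) = 6*y**2 - 40*y + 75; no integer root y with |y| ≤ 4.
  x = 4: f_y(4, y) = 6*y**2 - 42*y + 88; no integer root y with |y| ≤ 4.
Only singular point on the grid: (0, 3).
Classify: substitute x = 0 + u, y = 3 + v and expand: f = -u**3 + u**2*v - u*v**2 + 2*v**3 + v**2.
No constant or linear terms (consistent with a singular point). Quadratic part: v**2. Cubic part: -u**3 + u**2*v - u*v**2 + 2*v**3.
The quadratic part v**2 is a perfect square, so there is a single (double) tangent line v = 0, i.e. y = 3. Restricting the cubic part to that line (v = 0) leaves -u**3 ≠ 0, so f is not divisible by v and the branch is v² ≈ u**3 to lowest order — this is a cusp.
Classification: cusp.


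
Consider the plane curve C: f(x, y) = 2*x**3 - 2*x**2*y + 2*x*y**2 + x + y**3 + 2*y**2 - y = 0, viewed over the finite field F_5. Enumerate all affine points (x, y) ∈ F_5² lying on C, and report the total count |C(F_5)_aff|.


Affine F_5-points: {(0, 0), (1, 1), (4, 1), (4, 3)}; count = 4.

For each of the 25 pairs (x, y) ∈ F_5², evaluate f(x, y) mod 5. Record the zeros.
  x = 0: [0↦0, 1↦2, 2↦4, 3↦2, 4↦2]  zeros at y ∈ {0}
  x = 1: [0↦3, 1↦0, 2↦1, 3↦2, 4↦4]  zeros at y ∈ {1}
  x = 2: [0↦3, 1↦1, 2↦2, 3↦2, 4↦2]  zeros at y ∈ ∅
  x = 3: [0↦2, 1↦2, 2↦4, 3↦4, 4↦3]  zeros at y ∈ ∅
  x = 4: [0↦2, 1↦0, 2↦4, 3↦0, 4↦4]  zeros at y ∈ {1, 3}
Collecting zeros: affine points = {(0, 0), (1, 1), (4, 1), (4, 3)}.
Total count |C(F_5)_aff| = 4.


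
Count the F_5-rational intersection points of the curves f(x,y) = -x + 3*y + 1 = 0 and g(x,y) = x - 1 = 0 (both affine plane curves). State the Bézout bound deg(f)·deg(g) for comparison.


Common zeros: {(1, 0)}; count = 1; Bézout bound = 1.

deg(f) = 1, deg(g) = 1, so Bézout bound = 1.
Scan x ∈ F_5. For each x, list the y ∈ F_5 with f(x, y) ≡ 0 and those with g(x, y) ≡ 0 (mod 5); the common zeros in that column are the intersection.
  x = 0: f ≡ 0 at y ∈ {3}; g ≡ 0 at y ∈ ∅; common: ∅.
  x = 1: f ≡ 0 at y ∈ {0}; g ≡ 0 at y ∈ {0, 1, 2, 3, 4}; common: {0}.
  x = 2: f ≡ 0 at y ∈ {2}; g ≡ 0 at y ∈ ∅; common: ∅.
  x = 3: f ≡ 0 at y ∈ {4}; g ≡ 0 at y ∈ ∅; common: ∅.
  x = 4: f ≡ 0 at y ∈ {1}; g ≡ 0 at y ∈ ∅; common: ∅.
Collecting: common zeros = {(1, 0)}, so the count is 1.
Comparison with the Bézout bound: 1 ≤ 1 = deg(f)·deg(g), as expected for curves with no common component (the bound is attained).


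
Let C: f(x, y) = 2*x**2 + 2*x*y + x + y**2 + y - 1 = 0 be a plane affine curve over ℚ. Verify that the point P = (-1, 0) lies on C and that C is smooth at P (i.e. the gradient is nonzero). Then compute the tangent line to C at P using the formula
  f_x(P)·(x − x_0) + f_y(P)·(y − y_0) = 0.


Tangent line at P: -3*x - y - 3 = 0.

Step 1: f(-1, 0) = 0, so P lies on C.
Step 2: partial derivatives
  f_x(x, y) = 4*x + 2*y + 1, f_y(x, y) = 2*x + 2*y + 1.
  f_x(P) = -3, f_y(P) = -1 (gradient nonzero, so P is smooth).
Step 3: tangent line at P: -3·(x − -1) + -1·(y − 0) = 0.
Expanding: -3*x - y - 3 = 0.


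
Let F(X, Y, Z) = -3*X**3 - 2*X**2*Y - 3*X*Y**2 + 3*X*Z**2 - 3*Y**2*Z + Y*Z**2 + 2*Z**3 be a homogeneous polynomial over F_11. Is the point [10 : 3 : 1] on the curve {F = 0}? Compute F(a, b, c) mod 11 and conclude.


F(10,3,1) ≡ 10 (mod 11); P is NOT on the curve.

Evaluate F(10, 3, 1) term-by-term (mod 11).
  -3*X**3 ↦ -3·1000·1·1 = -3000
  -2*X**2*Y ↦ -2·100·3·1 = -600
  -3*X*Y**2 ↦ -3·10·9·1 = -270
  3*X*Z**2 ↦ 3·10·1·1 = 30
  -3*Y**2*Z ↦ -3·1·9·1 = -27
  Y*Z**2 ↦ 1·1·3·1 = 3
  2*Z**3 ↦ 2·1·1·1 = 2
Sum: F(10, 3, 1) = (-3000) + (-600) + (-270) + (30) + (-27) + (3) + (2) = -3862.
Reducing mod 11: -3862 ≡ 10 (mod 11).
Since F(a, b, c) ≡ 10 ≠ 0 (mod 11), P does NOT lie on the curve.


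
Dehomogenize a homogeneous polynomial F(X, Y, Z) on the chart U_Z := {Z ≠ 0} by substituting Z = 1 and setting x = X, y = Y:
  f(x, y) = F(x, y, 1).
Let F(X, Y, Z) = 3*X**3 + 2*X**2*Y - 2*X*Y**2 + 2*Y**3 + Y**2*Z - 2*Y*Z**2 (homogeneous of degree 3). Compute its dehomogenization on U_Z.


f(x, y) = 3*x**3 + 2*x**2*y - 2*x*y**2 + 2*y**3 + y**2 - 2*y

On U_Z we set Z = 1. Each monomial c·X^i·Y^j·Z^k in F becomes c·x^i·y^j·1^k = c·x^i·y^j.
Substituting Z = 1: F(X, Y, 1) = 3*x**3 + 2*x**2*y - 2*x*y**2 + 2*y**3 + y**2 - 2*y.
Note: deg(f) ≤ deg(F) = 3; strict inequality happens when F is divisible by Z (lost terms).


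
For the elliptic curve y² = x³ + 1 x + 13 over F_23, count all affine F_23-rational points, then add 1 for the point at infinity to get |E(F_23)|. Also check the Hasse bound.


Affine points = {(0, 6), (0, 17), (2, 0), (4, 9), (4, 14), (7, 8), (7, 15), (8, 2), (8, 21), (16, 10), (16, 13), (20, 11), (20, 12), (21, 7), (21, 16)}; affine count = 15; |E(F_23)| = 16.

Discriminant check: Δ ∝ 4a³ + 27b² = 4·1³ + 27·13² = 4·1 + 27·169 ≡ 13 (mod 23). Nonzero ⇒ E is nonsingular.
For each x ∈ F_23, compute rhs = x³ + 1·x + 13 mod 23, then count y ∈ F_23 with y² ≡ rhs.
  x = 0: rhs = 13, matching y values: 6, 17 (2 points).
  x = 1: rhs = 15, matching y values: none (0 points).
  x = 2: rhs = 0, matching y values: 0 (1 points).
  x = 3: rhs = 20, matching y values: none (0 points).
  x = 4: rhs = 12, matching y values: 9, 14 (2 points).
  x = 5: rhs = 5, matching y values: none (0 points).
  x = 6: rhs = 5, matching y values: none (0 points).
  x = 7: rhs = 18, matching y values: 8, 15 (2 points).
  x = 8: rhs = 4, matching y values: 2, 21 (2 points).
  x = 9: rhs = 15, matching y values: none (0 points).
  x = 10: rhs = 11, matching y values: none (0 points).
  x = 11: rhs = 21, matching y values: none (0 points).
  x = 12: rhs = 5, matching y values: none (0 points).
  x = 13: rhs = 15, matching y values: none (0 points).
  x = 14: rhs = 11, matching y values: none (0 points).
  x = 15: rhs = 22, matching y values: none (0 points).
  x = 16: rhs = 8, matching y values: 10, 13 (2 points).
  x = 17: rhs = 21, matching y values: none (0 points).
  x = 18: rhs = 21, matching y values: none (0 points).
  x = 19: rhs = 14, matching y values: none (0 points).
  x = 20: rhs = 6, matching y values: 11, 12 (2 points).
  x = 21: rhs = 3, matching y values: 7, 16 (2 points).
  x = 22: rhs = 11, matching y values: none (0 points).
Total affine count: 15.
Full point count |E(F_23)| = 15 + 1 = 16.
Hasse bound: |16 − (23+1)| = |-8| = 8 ≤ 2√23 ≈ 9.5917 ✓.


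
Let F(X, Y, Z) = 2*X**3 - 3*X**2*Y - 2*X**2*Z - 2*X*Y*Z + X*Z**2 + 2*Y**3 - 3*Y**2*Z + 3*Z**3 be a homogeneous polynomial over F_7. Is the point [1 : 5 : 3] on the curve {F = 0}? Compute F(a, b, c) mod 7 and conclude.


F(1,5,3) ≡ 3 (mod 7); P is NOT on the curve.

Evaluate F(1, 5, 3) term-by-term (mod 7).
  2*X**3 ↦ 2·1·1·1 = 2
  -3*X**2*Y ↦ -3·1·5·1 = -15
  -2*X**2*Z ↦ -2·1·1·3 = -6
  -2*X*Y*Z ↦ -2·1·5·3 = -30
  X*Z**2 ↦ 1·1·1·9 = 9
  2*Y**3 ↦ 2·1·125·1 = 250
  -3*Y**2*Z ↦ -3·1·25·3 = -225
  3*Z**3 ↦ 3·1·1·27 = 81
Sum: F(1, 5, 3) = (2) + (-15) + (-6) + (-30) + (9) + (250) + (-225) + (81) = 66.
Reducing mod 7: 66 ≡ 3 (mod 7).
Since F(a, b, c) ≡ 3 ≠ 0 (mod 7), P does NOT lie on the curve.
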